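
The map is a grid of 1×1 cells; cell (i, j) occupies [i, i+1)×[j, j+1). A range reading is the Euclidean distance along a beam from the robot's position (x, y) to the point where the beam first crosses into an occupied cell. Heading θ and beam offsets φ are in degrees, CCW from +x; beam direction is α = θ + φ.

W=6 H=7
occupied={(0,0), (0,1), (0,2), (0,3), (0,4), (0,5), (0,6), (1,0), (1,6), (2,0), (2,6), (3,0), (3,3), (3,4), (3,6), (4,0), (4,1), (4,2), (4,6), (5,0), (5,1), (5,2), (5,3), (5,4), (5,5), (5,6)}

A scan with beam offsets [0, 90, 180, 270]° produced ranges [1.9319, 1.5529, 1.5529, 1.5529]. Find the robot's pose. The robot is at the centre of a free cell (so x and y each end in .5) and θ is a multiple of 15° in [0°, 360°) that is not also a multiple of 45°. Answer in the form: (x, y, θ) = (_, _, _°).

(x, y, θ) = (2.5, 2.5, 75°)

The pose lattice has 16·16 = 256 candidates. Test each by forward raycasting.
  (1.5, 2.5, 240°): beam 1 = 1.0000 ≠ 1.9319 ✗
  (1.5, 4.5, 330°): beam 1 = 1.7321 ≠ 1.9319 ✗
  (4.5, 4.5, 15°): beam 1 = 0.5176 ≠ 1.9319 ✗
  …
  (2.5, 2.5, 75°): r_1=1.9319, r_2=1.5529, r_3=1.5529, r_4=1.5529 — all match ✓
Only this pose fits every beam.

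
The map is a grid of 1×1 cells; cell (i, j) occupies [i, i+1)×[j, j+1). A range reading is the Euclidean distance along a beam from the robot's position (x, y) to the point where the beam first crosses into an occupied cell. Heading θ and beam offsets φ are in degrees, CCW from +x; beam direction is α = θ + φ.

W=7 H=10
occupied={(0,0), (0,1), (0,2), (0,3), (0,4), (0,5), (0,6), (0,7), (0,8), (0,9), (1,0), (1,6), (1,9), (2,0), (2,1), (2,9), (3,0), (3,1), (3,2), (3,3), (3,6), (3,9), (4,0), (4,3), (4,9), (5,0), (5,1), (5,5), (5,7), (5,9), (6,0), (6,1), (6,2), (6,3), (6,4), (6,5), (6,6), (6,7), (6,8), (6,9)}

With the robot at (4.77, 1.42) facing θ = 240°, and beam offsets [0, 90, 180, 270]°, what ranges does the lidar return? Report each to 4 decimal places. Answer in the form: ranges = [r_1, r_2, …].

beam 1: φ=0°, α=240°
  direction (-0.5000, -0.8660); cell (4,1); t to first gridline: x 1.5400, y 0.4850 (then +2.0000 / +1.1547)
    (4,0) via y @ 0.4850  # hit
  → r_1 = 0.4850
beam 2: φ=90°, α=330°
  direction (0.8660, -0.5000); cell (4,1); t to first gridline: x 0.2656, y 0.8400 (then +1.1547 / +2.0000)
    (5,1) via x @ 0.2656  # hit
  → r_2 = 0.2656
beam 3: φ=180°, α=60°
  direction (0.5000, 0.8660); cell (4,1); t to first gridline: x 0.4600, y 0.6697 (then +2.0000 / +1.1547)
    (5,1) via x @ 0.4600  # hit
  → r_3 = 0.4600
beam 4: φ=270°, α=150°
  direction (-0.8660, 0.5000); cell (4,1); t to first gridline: x 0.8891, y 1.1600 (then +1.1547 / +2.0000)
    (3,1) via x @ 0.8891  # hit
  → r_4 = 0.8891

ranges = [0.4850, 0.2656, 0.4600, 0.8891]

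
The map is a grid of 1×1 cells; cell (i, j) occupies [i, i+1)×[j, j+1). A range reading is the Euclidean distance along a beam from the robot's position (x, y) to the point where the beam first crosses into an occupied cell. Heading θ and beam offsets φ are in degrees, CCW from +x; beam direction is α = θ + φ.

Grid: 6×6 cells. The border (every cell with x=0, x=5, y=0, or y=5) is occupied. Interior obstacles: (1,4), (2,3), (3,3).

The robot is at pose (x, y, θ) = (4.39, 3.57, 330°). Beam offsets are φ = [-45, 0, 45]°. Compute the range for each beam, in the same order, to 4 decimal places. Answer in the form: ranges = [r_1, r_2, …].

beam 1: φ=-45°, α=285°
  direction (0.2588, -0.9659); cell (4,3); t to first gridline: x 2.3569, y 0.5901 (then +3.8637 / +1.0353)
    (4,2) via y @ 0.5901
    (4,1) via y @ 1.6254
    (5,1) via x @ 2.3569  # hit
  → r_1 = 2.3569
beam 2: φ=0°, α=330°
  direction (0.8660, -0.5000); cell (4,3); t to first gridline: x 0.7044, y 1.1400 (then +1.1547 / +2.0000)
    (5,3) via x @ 0.7044  # hit
  → r_2 = 0.7044
beam 3: φ=45°, α=15°
  direction (0.9659, 0.2588); cell (4,3); t to first gridline: x 0.6315, y 1.6614 (then +1.0353 / +3.8637)
    (5,3) via x @ 0.6315  # hit
  → r_3 = 0.6315

ranges = [2.3569, 0.7044, 0.6315]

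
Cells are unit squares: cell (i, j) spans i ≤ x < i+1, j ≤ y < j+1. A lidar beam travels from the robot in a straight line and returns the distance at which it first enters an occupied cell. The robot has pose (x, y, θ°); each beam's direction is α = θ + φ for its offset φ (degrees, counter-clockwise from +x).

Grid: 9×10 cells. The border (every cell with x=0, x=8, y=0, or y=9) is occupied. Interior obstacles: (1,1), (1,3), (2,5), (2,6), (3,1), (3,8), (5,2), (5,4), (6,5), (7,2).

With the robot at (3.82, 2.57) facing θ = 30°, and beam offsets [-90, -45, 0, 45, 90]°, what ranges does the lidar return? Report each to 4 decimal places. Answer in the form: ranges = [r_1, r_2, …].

ranges = [1.8129, 1.2216, 4.8266, 6.6568, 2.8059]

beam 1: φ=-90°, α=300°
  cosα=0.5000 sinα=-0.8660 | (3,2) | tMaxX 0.3600 tMaxY 0.6582 | tΔX 2.0000 tΔY 1.1547
    t=0.3600 [x] (4,2)
    t=0.6582 [y] (4,1)
    t=1.8129 [y] (4,0) — stop
  → r_1 = 1.8129
beam 2: φ=-45°, α=345°
  cosα=0.9659 sinα=-0.2588 | (3,2) | tMaxX 0.1863 tMaxY 2.2023 | tΔX 1.0353 tΔY 3.8637
    t=0.1863 [x] (4,2)
    t=1.2216 [x] (5,2) — stop
  → r_2 = 1.2216
beam 3: φ=0°, α=30°
  cosα=0.8660 sinα=0.5000 | (3,2) | tMaxX 0.2078 tMaxY 0.8600 | tΔX 1.1547 tΔY 2.0000
    t=0.2078 [x] (4,2)
    t=0.8600 [y] (4,3)
    t=1.3625 [x] (5,3)
    t=2.5172 [x] (6,3)
    t=2.8600 [y] (6,4)
    t=3.6719 [x] (7,4)
    t=4.8266 [x] (8,4) — stop
  → r_3 = 4.8266
beam 4: φ=45°, α=75°
  cosα=0.2588 sinα=0.9659 | (3,2) | tMaxX 0.6955 tMaxY 0.4452 | tΔX 3.8637 tΔY 1.0353
    t=0.4452 [y] (3,3)
    t=0.6955 [x] (4,3)
    t=1.4804 [y] (4,4)
    t=2.5157 [y] (4,5)
    t=3.5510 [y] (4,6)
    t=4.5592 [x] (5,6)
    t=4.5863 [y] (5,7)
    t=5.6215 [y] (5,8)
    t=6.6568 [y] (5,9) — stop
  → r_4 = 6.6568
beam 5: φ=90°, α=120°
  cosα=-0.5000 sinα=0.8660 | (3,2) | tMaxX 1.6400 tMaxY 0.4965 | tΔX 2.0000 tΔY 1.1547
    t=0.4965 [y] (3,3)
    t=1.6400 [x] (2,3)
    t=1.6512 [y] (2,4)
    t=2.8059 [y] (2,5) — stop
  → r_5 = 2.8059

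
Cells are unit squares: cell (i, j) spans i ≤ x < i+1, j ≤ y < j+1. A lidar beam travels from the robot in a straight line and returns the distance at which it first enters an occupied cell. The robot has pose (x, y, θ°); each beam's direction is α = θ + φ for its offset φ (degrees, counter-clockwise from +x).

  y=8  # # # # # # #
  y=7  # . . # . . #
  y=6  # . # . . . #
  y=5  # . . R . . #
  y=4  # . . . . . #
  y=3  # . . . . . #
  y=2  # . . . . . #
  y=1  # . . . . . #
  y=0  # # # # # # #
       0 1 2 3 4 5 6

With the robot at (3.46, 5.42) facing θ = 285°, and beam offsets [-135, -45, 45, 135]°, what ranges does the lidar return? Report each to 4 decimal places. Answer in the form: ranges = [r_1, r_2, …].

ranges = [1.1600, 4.9200, 2.9329, 2.9791]

beam 1: φ=-135°, α=150°
  dir = (cos 150°, sin 150°) = (-0.8660, 0.5000); from cell (3,5)
  next x-line at t=0.5312, next y-line at t=1.1600; Δt_x=1.1547, Δt_y=2.0000
    x: enter (2,5) at t=0.5312
    y: enter (2,6) at t=1.1600 ← occupied
  → r_1 = 1.1600
beam 2: φ=-45°, α=240°
  dir = (cos 240°, sin 240°) = (-0.5000, -0.8660); from cell (3,5)
  next x-line at t=0.9200, next y-line at t=0.4850; Δt_x=2.0000, Δt_y=1.1547
    y: enter (3,4) at t=0.4850
    x: enter (2,4) at t=0.9200
    y: enter (2,3) at t=1.6397
    y: enter (2,2) at t=2.7944
    x: enter (1,2) at t=2.9200
    y: enter (1,1) at t=3.9491
    x: enter (0,1) at t=4.9200 ← occupied
  → r_2 = 4.9200
beam 3: φ=45°, α=330°
  dir = (cos 330°, sin 330°) = (0.8660, -0.5000); from cell (3,5)
  next x-line at t=0.6235, next y-line at t=0.8400; Δt_x=1.1547, Δt_y=2.0000
    x: enter (4,5) at t=0.6235
    y: enter (4,4) at t=0.8400
    x: enter (5,4) at t=1.7782
    y: enter (5,3) at t=2.8400
    x: enter (6,3) at t=2.9329 ← occupied
  → r_3 = 2.9329
beam 4: φ=135°, α=60°
  dir = (cos 60°, sin 60°) = (0.5000, 0.8660); from cell (3,5)
  next x-line at t=1.0800, next y-line at t=0.6697; Δt_x=2.0000, Δt_y=1.1547
    y: enter (3,6) at t=0.6697
    x: enter (4,6) at t=1.0800
    y: enter (4,7) at t=1.8244
    y: enter (4,8) at t=2.9791 ← occupied
  → r_4 = 2.9791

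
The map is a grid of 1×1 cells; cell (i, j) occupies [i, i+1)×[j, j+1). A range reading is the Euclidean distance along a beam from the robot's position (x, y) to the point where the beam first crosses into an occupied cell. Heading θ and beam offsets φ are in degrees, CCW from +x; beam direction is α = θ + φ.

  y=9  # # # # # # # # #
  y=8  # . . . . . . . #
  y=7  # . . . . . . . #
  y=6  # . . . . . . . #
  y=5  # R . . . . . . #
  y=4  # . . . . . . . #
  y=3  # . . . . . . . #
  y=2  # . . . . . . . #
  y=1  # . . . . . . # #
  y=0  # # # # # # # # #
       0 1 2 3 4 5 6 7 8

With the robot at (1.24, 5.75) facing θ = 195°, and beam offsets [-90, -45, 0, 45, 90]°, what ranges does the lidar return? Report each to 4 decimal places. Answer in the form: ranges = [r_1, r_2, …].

beam 1: φ=-90°, α=105°
  cosα=-0.2588 sinα=0.9659 | (1,5) | tMaxX 0.9273 tMaxY 0.2588 | tΔX 3.8637 tΔY 1.0353
    t=0.2588 [y] (1,6)
    t=0.9273 [x] (0,6) — stop
  → r_1 = 0.9273
beam 2: φ=-45°, α=150°
  cosα=-0.8660 sinα=0.5000 | (1,5) | tMaxX 0.2771 tMaxY 0.5000 | tΔX 1.1547 tΔY 2.0000
    t=0.2771 [x] (0,5) — stop
  → r_2 = 0.2771
beam 3: φ=0°, α=195°
  cosα=-0.9659 sinα=-0.2588 | (1,5) | tMaxX 0.2485 tMaxY 2.8978 | tΔX 1.0353 tΔY 3.8637
    t=0.2485 [x] (0,5) — stop
  → r_3 = 0.2485
beam 4: φ=45°, α=240°
  cosα=-0.5000 sinα=-0.8660 | (1,5) | tMaxX 0.4800 tMaxY 0.8660 | tΔX 2.0000 tΔY 1.1547
    t=0.4800 [x] (0,5) — stop
  → r_4 = 0.4800
beam 5: φ=90°, α=285°
  cosα=0.2588 sinα=-0.9659 | (1,5) | tMaxX 2.9364 tMaxY 0.7765 | tΔX 3.8637 tΔY 1.0353
    t=0.7765 [y] (1,4)
    t=1.8117 [y] (1,3)
    t=2.8470 [y] (1,2)
    t=2.9364 [x] (2,2)
    t=3.8823 [y] (2,1)
    t=4.9176 [y] (2,0) — stop
  → r_5 = 4.9176

ranges = [0.9273, 0.2771, 0.2485, 0.4800, 4.9176]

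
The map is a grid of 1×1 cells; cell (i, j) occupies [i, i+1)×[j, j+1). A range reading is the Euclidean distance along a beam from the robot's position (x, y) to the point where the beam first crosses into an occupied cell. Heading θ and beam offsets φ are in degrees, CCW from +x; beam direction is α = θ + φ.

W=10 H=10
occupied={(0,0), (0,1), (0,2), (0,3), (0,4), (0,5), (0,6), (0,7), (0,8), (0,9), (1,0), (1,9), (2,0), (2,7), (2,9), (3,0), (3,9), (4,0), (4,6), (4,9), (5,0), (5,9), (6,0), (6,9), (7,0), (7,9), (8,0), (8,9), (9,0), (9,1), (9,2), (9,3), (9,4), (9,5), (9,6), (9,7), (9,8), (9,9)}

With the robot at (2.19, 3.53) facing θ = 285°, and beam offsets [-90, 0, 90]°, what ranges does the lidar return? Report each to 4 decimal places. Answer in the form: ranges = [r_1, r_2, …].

ranges = [1.2320, 2.6192, 7.0502]

beam 1: φ=-90°, α=195°
  direction (-0.9659, -0.2588); cell (2,3); t to first gridline: x 0.1967, y 2.0478 (then +1.0353 / +3.8637)
    (1,3) via x @ 0.1967
    (0,3) via x @ 1.2320  # hit
  → r_1 = 1.2320
beam 2: φ=0°, α=285°
  direction (0.2588, -0.9659); cell (2,3); t to first gridline: x 3.1296, y 0.5487 (then +3.8637 / +1.0353)
    (2,2) via y @ 0.5487
    (2,1) via y @ 1.5840
    (2,0) via y @ 2.6192  # hit
  → r_2 = 2.6192
beam 3: φ=90°, α=15°
  direction (0.9659, 0.2588); cell (2,3); t to first gridline: x 0.8386, y 1.8159 (then +1.0353 / +3.8637)
    (3,3) via x @ 0.8386
    (3,4) via y @ 1.8159
    (4,4) via x @ 1.8738
    (5,4) via x @ 2.9091
    (6,4) via x @ 3.9444
    (7,4) via x @ 4.9797
    (7,5) via y @ 5.6796
    (8,5) via x @ 6.0150
    (9,5) via x @ 7.0502  # hit
  → r_3 = 7.0502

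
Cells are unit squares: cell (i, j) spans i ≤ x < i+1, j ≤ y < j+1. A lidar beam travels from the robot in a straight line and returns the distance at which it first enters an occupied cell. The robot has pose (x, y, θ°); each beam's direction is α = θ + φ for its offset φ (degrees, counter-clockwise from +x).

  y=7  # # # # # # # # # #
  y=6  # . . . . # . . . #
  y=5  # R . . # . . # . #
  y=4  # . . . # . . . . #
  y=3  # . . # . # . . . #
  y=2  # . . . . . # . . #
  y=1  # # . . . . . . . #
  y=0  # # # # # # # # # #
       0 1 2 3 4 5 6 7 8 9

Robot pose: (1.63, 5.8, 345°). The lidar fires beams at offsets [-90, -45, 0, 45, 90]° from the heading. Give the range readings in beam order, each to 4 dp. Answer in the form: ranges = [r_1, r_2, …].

beam 1: φ=-90°, α=255°
  cosα=-0.2588 sinα=-0.9659 | (1,5) | tMaxX 2.4341 tMaxY 0.8282 | tΔX 3.8637 tΔY 1.0353
    t=0.8282 [y] (1,4)
    t=1.8635 [y] (1,3)
    t=2.4341 [x] (0,3) — stop
  → r_1 = 2.4341
beam 2: φ=-45°, α=300°
  cosα=0.5000 sinα=-0.8660 | (1,5) | tMaxX 0.7400 tMaxY 0.9238 | tΔX 2.0000 tΔY 1.1547
    t=0.7400 [x] (2,5)
    t=0.9238 [y] (2,4)
    t=2.0785 [y] (2,3)
    t=2.7400 [x] (3,3) — stop
  → r_2 = 2.7400
beam 3: φ=0°, α=345°
  cosα=0.9659 sinα=-0.2588 | (1,5) | tMaxX 0.3831 tMaxY 3.0910 | tΔX 1.0353 tΔY 3.8637
    t=0.3831 [x] (2,5)
    t=1.4183 [x] (3,5)
    t=2.4536 [x] (4,5) — stop
  → r_3 = 2.4536
beam 4: φ=45°, α=30°
  cosα=0.8660 sinα=0.5000 | (1,5) | tMaxX 0.4272 tMaxY 0.4000 | tΔX 1.1547 tΔY 2.0000
    t=0.4000 [y] (1,6)
    t=0.4272 [x] (2,6)
    t=1.5819 [x] (3,6)
    t=2.4000 [y] (3,7) — stop
  → r_4 = 2.4000
beam 5: φ=90°, α=75°
  cosα=0.2588 sinα=0.9659 | (1,5) | tMaxX 1.4296 tMaxY 0.2071 | tΔX 3.8637 tΔY 1.0353
    t=0.2071 [y] (1,6)
    t=1.2423 [y] (1,7) — stop
  → r_5 = 1.2423

ranges = [2.4341, 2.7400, 2.4536, 2.4000, 1.2423]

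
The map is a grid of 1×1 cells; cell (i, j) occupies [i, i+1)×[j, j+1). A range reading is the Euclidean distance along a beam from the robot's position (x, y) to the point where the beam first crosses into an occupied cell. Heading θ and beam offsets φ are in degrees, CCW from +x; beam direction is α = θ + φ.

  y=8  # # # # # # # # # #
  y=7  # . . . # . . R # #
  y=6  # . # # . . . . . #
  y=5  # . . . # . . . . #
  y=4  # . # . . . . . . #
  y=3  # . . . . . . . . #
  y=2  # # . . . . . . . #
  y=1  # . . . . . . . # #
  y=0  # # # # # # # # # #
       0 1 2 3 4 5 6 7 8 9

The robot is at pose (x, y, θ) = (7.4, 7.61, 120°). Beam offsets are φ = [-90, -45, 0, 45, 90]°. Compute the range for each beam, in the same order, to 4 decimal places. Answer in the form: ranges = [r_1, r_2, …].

beam 1: φ=-90°, α=30°
  d=(0.8660,0.5000)  start (7,7)  tX=0.6928 tY=0.7800  stride 1/|dx|=1.1547 1/|dy|=2.0000
    cross x-line → (8,7), t=0.6928 (wall)
  → r_1 = 0.6928
beam 2: φ=-45°, α=75°
  d=(0.2588,0.9659)  start (7,7)  tX=2.3182 tY=0.4038  stride 1/|dx|=3.8637 1/|dy|=1.0353
    cross y-line → (7,8), t=0.4038 (wall)
  → r_2 = 0.4038
beam 3: φ=0°, α=120°
  d=(-0.5000,0.8660)  start (7,7)  tX=0.8000 tY=0.4503  stride 1/|dx|=2.0000 1/|dy|=1.1547
    cross y-line → (7,8), t=0.4503 (wall)
  → r_3 = 0.4503
beam 4: φ=45°, α=165°
  d=(-0.9659,0.2588)  start (7,7)  tX=0.4141 tY=1.5068  stride 1/|dx|=1.0353 1/|dy|=3.8637
    cross x-line → (6,7), t=0.4141
    cross x-line → (5,7), t=1.4494
    cross y-line → (5,8), t=1.5068 (wall)
  → r_4 = 1.5068
beam 5: φ=90°, α=210°
  d=(-0.8660,-0.5000)  start (7,7)  tX=0.4619 tY=1.2200  stride 1/|dx|=1.1547 1/|dy|=2.0000
    cross x-line → (6,7), t=0.4619
    cross y-line → (6,6), t=1.2200
    cross x-line → (5,6), t=1.6166
    cross x-line → (4,6), t=2.7713
    cross y-line → (4,5), t=3.2200 (wall)
  → r_5 = 3.2200

ranges = [0.6928, 0.4038, 0.4503, 1.5068, 3.2200]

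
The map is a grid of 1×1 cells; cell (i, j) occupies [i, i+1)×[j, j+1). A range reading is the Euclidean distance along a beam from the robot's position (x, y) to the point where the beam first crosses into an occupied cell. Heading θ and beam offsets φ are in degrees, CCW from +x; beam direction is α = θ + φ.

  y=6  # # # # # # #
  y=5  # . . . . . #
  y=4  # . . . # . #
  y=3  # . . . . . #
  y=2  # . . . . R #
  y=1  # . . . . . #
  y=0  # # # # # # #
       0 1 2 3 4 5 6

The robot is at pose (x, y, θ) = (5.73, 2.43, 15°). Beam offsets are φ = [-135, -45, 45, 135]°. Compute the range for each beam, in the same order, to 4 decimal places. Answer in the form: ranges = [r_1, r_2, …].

ranges = [1.6512, 0.3118, 0.5400, 5.4617]

beam 1: φ=-135°, α=240°
  dir = (cos 240°, sin 240°) = (-0.5000, -0.8660); from cell (5,2)
  next x-line at t=1.4600, next y-line at t=0.4965; Δt_x=2.0000, Δt_y=1.1547
    y: enter (5,1) at t=0.4965
    x: enter (4,1) at t=1.4600
    y: enter (4,0) at t=1.6512 ← occupied
  → r_1 = 1.6512
beam 2: φ=-45°, α=330°
  dir = (cos 330°, sin 330°) = (0.8660, -0.5000); from cell (5,2)
  next x-line at t=0.3118, next y-line at t=0.8600; Δt_x=1.1547, Δt_y=2.0000
    x: enter (6,2) at t=0.3118 ← occupied
  → r_2 = 0.3118
beam 3: φ=45°, α=60°
  dir = (cos 60°, sin 60°) = (0.5000, 0.8660); from cell (5,2)
  next x-line at t=0.5400, next y-line at t=0.6582; Δt_x=2.0000, Δt_y=1.1547
    x: enter (6,2) at t=0.5400 ← occupied
  → r_3 = 0.5400
beam 4: φ=135°, α=150°
  dir = (cos 150°, sin 150°) = (-0.8660, 0.5000); from cell (5,2)
  next x-line at t=0.8429, next y-line at t=1.1400; Δt_x=1.1547, Δt_y=2.0000
    x: enter (4,2) at t=0.8429
    y: enter (4,3) at t=1.1400
    x: enter (3,3) at t=1.9976
    y: enter (3,4) at t=3.1400
    x: enter (2,4) at t=3.1523
    x: enter (1,4) at t=4.3070
    y: enter (1,5) at t=5.1400
    x: enter (0,5) at t=5.4617 ← occupied
  → r_4 = 5.4617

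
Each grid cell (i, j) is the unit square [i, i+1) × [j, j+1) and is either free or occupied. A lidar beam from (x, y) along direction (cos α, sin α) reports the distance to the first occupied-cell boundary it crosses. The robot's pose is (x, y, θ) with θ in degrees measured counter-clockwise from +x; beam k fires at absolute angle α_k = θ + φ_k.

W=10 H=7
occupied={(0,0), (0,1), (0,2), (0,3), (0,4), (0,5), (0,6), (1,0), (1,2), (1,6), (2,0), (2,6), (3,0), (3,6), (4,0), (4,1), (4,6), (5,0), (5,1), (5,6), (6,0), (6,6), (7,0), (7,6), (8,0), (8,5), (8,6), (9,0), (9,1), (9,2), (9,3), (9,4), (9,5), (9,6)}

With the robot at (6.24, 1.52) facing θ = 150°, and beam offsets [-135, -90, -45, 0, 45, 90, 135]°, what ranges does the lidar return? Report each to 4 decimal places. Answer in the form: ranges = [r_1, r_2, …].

beam 1: φ=-135°, α=15°
  direction (0.9659, 0.2588); cell (6,1); t to first gridline: x 0.7868, y 1.8546 (then +1.0353 / +3.8637)
    (7,1) via x @ 0.7868
    (8,1) via x @ 1.8221
    (8,2) via y @ 1.8546
    (9,2) via x @ 2.8574  # hit
  → r_1 = 2.8574
beam 2: φ=-90°, α=60°
  direction (0.5000, 0.8660); cell (6,1); t to first gridline: x 1.5200, y 0.5543 (then +2.0000 / +1.1547)
    (6,2) via y @ 0.5543
    (7,2) via x @ 1.5200
    (7,3) via y @ 1.7090
    (7,4) via y @ 2.8637
    (8,4) via x @ 3.5200
    (8,5) via y @ 4.0184  # hit
  → r_2 = 4.0184
beam 3: φ=-45°, α=105°
  direction (-0.2588, 0.9659); cell (6,1); t to first gridline: x 0.9273, y 0.4969 (then +3.8637 / +1.0353)
    (6,2) via y @ 0.4969
    (5,2) via x @ 0.9273
    (5,3) via y @ 1.5322
    (5,4) via y @ 2.5675
    (5,5) via y @ 3.6028
    (5,6) via y @ 4.6380  # hit
  → r_3 = 4.6380
beam 4: φ=0°, α=150°
  direction (-0.8660, 0.5000); cell (6,1); t to first gridline: x 0.2771, y 0.9600 (then +1.1547 / +2.0000)
    (5,1) via x @ 0.2771  # hit
  → r_4 = 0.2771
beam 5: φ=45°, α=195°
  direction (-0.9659, -0.2588); cell (6,1); t to first gridline: x 0.2485, y 2.0091 (then +1.0353 / +3.8637)
    (5,1) via x @ 0.2485  # hit
  → r_5 = 0.2485
beam 6: φ=90°, α=240°
  direction (-0.5000, -0.8660); cell (6,1); t to first gridline: x 0.4800, y 0.6004 (then +2.0000 / +1.1547)
    (5,1) via x @ 0.4800  # hit
  → r_6 = 0.4800
beam 7: φ=135°, α=285°
  direction (0.2588, -0.9659); cell (6,1); t to first gridline: x 2.9364, y 0.5383 (then +3.8637 / +1.0353)
    (6,0) via y @ 0.5383  # hit
  → r_7 = 0.5383

ranges = [2.8574, 4.0184, 4.6380, 0.2771, 0.2485, 0.4800, 0.5383]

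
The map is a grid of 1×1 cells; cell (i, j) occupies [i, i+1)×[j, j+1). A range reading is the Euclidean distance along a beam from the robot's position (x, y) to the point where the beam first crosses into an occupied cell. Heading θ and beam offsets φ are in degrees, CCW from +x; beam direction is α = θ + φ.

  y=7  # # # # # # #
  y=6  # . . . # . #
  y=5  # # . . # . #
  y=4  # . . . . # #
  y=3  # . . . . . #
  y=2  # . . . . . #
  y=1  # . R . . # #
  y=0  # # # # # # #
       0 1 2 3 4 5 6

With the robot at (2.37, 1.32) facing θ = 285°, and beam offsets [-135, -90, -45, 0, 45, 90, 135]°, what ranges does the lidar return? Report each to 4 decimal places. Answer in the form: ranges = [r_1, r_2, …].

beam 1: φ=-135°, α=150°
  direction (-0.8660, 0.5000); cell (2,1); t to first gridline: x 0.4272, y 1.3600 (then +1.1547 / +2.0000)
    (1,1) via x @ 0.4272
    (1,2) via y @ 1.3600
    (0,2) via x @ 1.5819  # hit
  → r_1 = 1.5819
beam 2: φ=-90°, α=195°
  direction (-0.9659, -0.2588); cell (2,1); t to first gridline: x 0.3831, y 1.2364 (then +1.0353 / +3.8637)
    (1,1) via x @ 0.3831
    (1,0) via y @ 1.2364  # hit
  → r_2 = 1.2364
beam 3: φ=-45°, α=240°
  direction (-0.5000, -0.8660); cell (2,1); t to first gridline: x 0.7400, y 0.3695 (then +2.0000 / +1.1547)
    (2,0) via y @ 0.3695  # hit
  → r_3 = 0.3695
beam 4: φ=0°, α=285°
  direction (0.2588, -0.9659); cell (2,1); t to first gridline: x 2.4341, y 0.3313 (then +3.8637 / +1.0353)
    (2,0) via y @ 0.3313  # hit
  → r_4 = 0.3313
beam 5: φ=45°, α=330°
  direction (0.8660, -0.5000); cell (2,1); t to first gridline: x 0.7275, y 0.6400 (then +1.1547 / +2.0000)
    (2,0) via y @ 0.6400  # hit
  → r_5 = 0.6400
beam 6: φ=90°, α=15°
  direction (0.9659, 0.2588); cell (2,1); t to first gridline: x 0.6522, y 2.6273 (then +1.0353 / +3.8637)
    (3,1) via x @ 0.6522
    (4,1) via x @ 1.6875
    (4,2) via y @ 2.6273
    (5,2) via x @ 2.7228
    (6,2) via x @ 3.7581  # hit
  → r_6 = 3.7581
beam 7: φ=135°, α=60°
  direction (0.5000, 0.8660); cell (2,1); t to first gridline: x 1.2600, y 0.7852 (then +2.0000 / +1.1547)
    (2,2) via y @ 0.7852
    (3,2) via x @ 1.2600
    (3,3) via y @ 1.9399
    (3,4) via y @ 3.0946
    (4,4) via x @ 3.2600
    (4,5) via y @ 4.2493  # hit
  → r_7 = 4.2493

ranges = [1.5819, 1.2364, 0.3695, 0.3313, 0.6400, 3.7581, 4.2493]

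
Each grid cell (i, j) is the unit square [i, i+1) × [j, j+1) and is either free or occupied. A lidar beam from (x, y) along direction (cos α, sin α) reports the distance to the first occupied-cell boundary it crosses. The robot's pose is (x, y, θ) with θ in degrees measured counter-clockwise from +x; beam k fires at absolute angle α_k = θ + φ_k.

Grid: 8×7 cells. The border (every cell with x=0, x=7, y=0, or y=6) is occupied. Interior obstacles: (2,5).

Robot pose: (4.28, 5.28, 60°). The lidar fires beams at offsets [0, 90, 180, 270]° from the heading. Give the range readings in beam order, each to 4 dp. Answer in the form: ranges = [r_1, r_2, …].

beam 1: φ=0°, α=60°
  cosα=0.5000 sinα=0.8660 | (4,5) | tMaxX 1.4400 tMaxY 0.8314 | tΔX 2.0000 tΔY 1.1547
    t=0.8314 [y] (4,6) — stop
  → r_1 = 0.8314
beam 2: φ=90°, α=150°
  cosα=-0.8660 sinα=0.5000 | (4,5) | tMaxX 0.3233 tMaxY 1.4400 | tΔX 1.1547 tΔY 2.0000
    t=0.3233 [x] (3,5)
    t=1.4400 [y] (3,6) — stop
  → r_2 = 1.4400
beam 3: φ=180°, α=240°
  cosα=-0.5000 sinα=-0.8660 | (4,5) | tMaxX 0.5600 tMaxY 0.3233 | tΔX 2.0000 tΔY 1.1547
    t=0.3233 [y] (4,4)
    t=0.5600 [x] (3,4)
    t=1.4780 [y] (3,3)
    t=2.5600 [x] (2,3)
    t=2.6327 [y] (2,2)
    t=3.7874 [y] (2,1)
    t=4.5600 [x] (1,1)
    t=4.9421 [y] (1,0) — stop
  → r_3 = 4.9421
beam 4: φ=270°, α=330°
  cosα=0.8660 sinα=-0.5000 | (4,5) | tMaxX 0.8314 tMaxY 0.5600 | tΔX 1.1547 tΔY 2.0000
    t=0.5600 [y] (4,4)
    t=0.8314 [x] (5,4)
    t=1.9861 [x] (6,4)
    t=2.5600 [y] (6,3)
    t=3.1408 [x] (7,3) — stop
  → r_4 = 3.1408

ranges = [0.8314, 1.4400, 4.9421, 3.1408]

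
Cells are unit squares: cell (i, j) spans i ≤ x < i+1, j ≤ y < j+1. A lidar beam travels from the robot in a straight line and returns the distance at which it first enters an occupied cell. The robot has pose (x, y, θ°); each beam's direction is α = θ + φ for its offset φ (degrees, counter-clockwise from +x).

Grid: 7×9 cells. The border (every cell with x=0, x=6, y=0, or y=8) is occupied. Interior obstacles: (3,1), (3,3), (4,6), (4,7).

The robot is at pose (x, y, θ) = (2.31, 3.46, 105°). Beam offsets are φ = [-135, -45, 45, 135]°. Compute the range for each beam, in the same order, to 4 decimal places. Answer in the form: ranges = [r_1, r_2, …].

beam 1: φ=-135°, α=330°
  cosα=0.8660 sinα=-0.5000 | (2,3) | tMaxX 0.7967 tMaxY 0.9200 | tΔX 1.1547 tΔY 2.0000
    t=0.7967 [x] (3,3) — stop
  → r_1 = 0.7967
beam 2: φ=-45°, α=60°
  cosα=0.5000 sinα=0.8660 | (2,3) | tMaxX 1.3800 tMaxY 0.6235 | tΔX 2.0000 tΔY 1.1547
    t=0.6235 [y] (2,4)
    t=1.3800 [x] (3,4)
    t=1.7782 [y] (3,5)
    t=2.9329 [y] (3,6)
    t=3.3800 [x] (4,6) — stop
  → r_2 = 3.3800
beam 3: φ=45°, α=150°
  cosα=-0.8660 sinα=0.5000 | (2,3) | tMaxX 0.3580 tMaxY 1.0800 | tΔX 1.1547 tΔY 2.0000
    t=0.3580 [x] (1,3)
    t=1.0800 [y] (1,4)
    t=1.5127 [x] (0,4) — stop
  → r_3 = 1.5127
beam 4: φ=135°, α=240°
  cosα=-0.5000 sinα=-0.8660 | (2,3) | tMaxX 0.6200 tMaxY 0.5312 | tΔX 2.0000 tΔY 1.1547
    t=0.5312 [y] (2,2)
    t=0.6200 [x] (1,2)
    t=1.6859 [y] (1,1)
    t=2.6200 [x] (0,1) — stop
  → r_4 = 2.6200

ranges = [0.7967, 3.3800, 1.5127, 2.6200]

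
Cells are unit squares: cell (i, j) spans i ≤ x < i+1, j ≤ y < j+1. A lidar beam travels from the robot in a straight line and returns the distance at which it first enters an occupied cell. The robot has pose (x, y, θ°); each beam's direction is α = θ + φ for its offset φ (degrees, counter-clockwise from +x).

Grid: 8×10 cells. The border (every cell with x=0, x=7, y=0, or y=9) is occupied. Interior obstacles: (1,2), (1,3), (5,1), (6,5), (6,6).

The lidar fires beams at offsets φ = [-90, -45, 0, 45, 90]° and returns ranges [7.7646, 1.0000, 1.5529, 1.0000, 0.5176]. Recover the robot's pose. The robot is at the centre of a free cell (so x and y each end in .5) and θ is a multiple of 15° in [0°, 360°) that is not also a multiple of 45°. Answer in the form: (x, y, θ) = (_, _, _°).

Enumerate (i+0.5, j+0.5, θ) over the 43 free cells and 16 admissible headings. For each, cast all 5 beams and compare to the given ranges.
  (6.5, 3.5, 15°): beam 1 = 1.9319 ≠ 7.7646 ✗
  (5.5, 8.5, 30°): beam 1 = 1.7321 ≠ 7.7646 ✗
  (2.5, 1.5, 195°): beam 1 = 1.9319 ≠ 7.7646 ✗
  (2.5, 7.5, 300°): beam 1 = 1.7321 ≠ 7.7646 ✗
  …
  (2.5, 1.5, 165°): r_1=7.7646, r_2=1.0000, r_3=1.5529, r_4=1.0000, r_5=0.5176 — all match ✓
No second candidate reproduces the full scan.

(x, y, θ) = (2.5, 1.5, 165°)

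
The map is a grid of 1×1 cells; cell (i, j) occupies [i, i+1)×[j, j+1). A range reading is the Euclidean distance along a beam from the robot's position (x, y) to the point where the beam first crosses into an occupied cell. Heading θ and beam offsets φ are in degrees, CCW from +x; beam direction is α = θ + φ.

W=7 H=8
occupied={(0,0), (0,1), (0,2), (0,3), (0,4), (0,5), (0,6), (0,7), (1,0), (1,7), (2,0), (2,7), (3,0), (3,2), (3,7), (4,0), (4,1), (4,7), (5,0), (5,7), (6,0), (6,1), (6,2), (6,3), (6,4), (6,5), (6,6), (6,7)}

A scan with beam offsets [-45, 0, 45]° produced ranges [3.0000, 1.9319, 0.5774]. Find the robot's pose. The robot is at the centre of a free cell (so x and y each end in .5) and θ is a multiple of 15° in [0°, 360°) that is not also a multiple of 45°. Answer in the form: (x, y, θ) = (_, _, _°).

(x, y, θ) = (5.5, 5.5, 285°)

Enumerate (i+0.5, j+0.5, θ) over the 28 free cells and 16 admissible headings. For each, cast all 3 beams and compare to the given ranges.
  (5.5, 3.5, 300°): beam 1 = 1.9319 ≠ 3.0000 ✗
  (2.5, 5.5, 195°): beam 1 = 1.7321 ≠ 3.0000 ✗
  (1.5, 1.5, 195°): beam 1 = 0.5774 ≠ 3.0000 ✗
  …
  (5.5, 5.5, 285°): r_1=3.0000, r_2=1.9319, r_3=0.5774 — all match ✓
No second candidate reproduces the full scan.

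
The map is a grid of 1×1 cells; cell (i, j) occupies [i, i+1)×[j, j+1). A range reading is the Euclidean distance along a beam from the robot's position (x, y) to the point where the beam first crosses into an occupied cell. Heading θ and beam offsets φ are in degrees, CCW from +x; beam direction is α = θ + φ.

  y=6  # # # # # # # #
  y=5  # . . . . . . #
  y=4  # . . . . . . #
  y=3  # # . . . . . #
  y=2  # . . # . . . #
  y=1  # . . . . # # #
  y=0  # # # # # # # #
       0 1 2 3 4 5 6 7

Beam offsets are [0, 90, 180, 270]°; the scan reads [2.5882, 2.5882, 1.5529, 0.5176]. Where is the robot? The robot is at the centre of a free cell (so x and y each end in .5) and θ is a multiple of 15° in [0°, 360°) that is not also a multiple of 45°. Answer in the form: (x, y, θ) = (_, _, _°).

Enumerate (i+0.5, j+0.5, θ) over the 26 free cells and 16 admissible headings. For each, cast all 4 beams and compare to the given ranges.
  (1.5, 4.5, 165°): beam 1 = 0.5176 ≠ 2.5882 ✗
  (4.5, 2.5, 330°): beam 1 = 1.0000 ≠ 2.5882 ✗
  (1.5, 1.5, 165°): beam 1 = 0.5176 ≠ 2.5882 ✗
  (6.5, 5.5, 285°): beam 1 = 1.9319 ≠ 2.5882 ✗
  (6.5, 3.5, 240°): beam 1 = 1.7321 ≠ 2.5882 ✗
  …
  (6.5, 3.5, 105°): r_1=2.5882, r_2=2.5882, r_3=1.5529, r_4=0.5176 — all match ✓
Unique over the lattice → pose = (6.5, 3.5, 105°).

(x, y, θ) = (6.5, 3.5, 105°)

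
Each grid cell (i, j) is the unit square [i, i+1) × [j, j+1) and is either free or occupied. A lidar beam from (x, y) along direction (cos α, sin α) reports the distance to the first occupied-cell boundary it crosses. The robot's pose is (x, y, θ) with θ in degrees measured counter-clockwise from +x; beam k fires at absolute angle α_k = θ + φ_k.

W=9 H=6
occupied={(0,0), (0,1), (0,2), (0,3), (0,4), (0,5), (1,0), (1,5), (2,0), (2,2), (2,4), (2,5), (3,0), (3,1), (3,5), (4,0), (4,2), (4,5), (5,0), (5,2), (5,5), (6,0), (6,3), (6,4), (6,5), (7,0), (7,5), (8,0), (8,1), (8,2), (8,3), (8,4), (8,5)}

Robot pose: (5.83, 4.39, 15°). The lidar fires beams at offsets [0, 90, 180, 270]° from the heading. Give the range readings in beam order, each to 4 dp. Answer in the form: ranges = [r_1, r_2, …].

beam 1: φ=0°, α=15°
  cosα=0.9659 sinα=0.2588 | (5,4) | tMaxX 0.1760 tMaxY 2.3569 | tΔX 1.0353 tΔY 3.8637
    t=0.1760 [x] (6,4) — stop
  → r_1 = 0.1760
beam 2: φ=90°, α=105°
  cosα=-0.2588 sinα=0.9659 | (5,4) | tMaxX 3.2069 tMaxY 0.6315 | tΔX 3.8637 tΔY 1.0353
    t=0.6315 [y] (5,5) — stop
  → r_2 = 0.6315
beam 3: φ=180°, α=195°
  cosα=-0.9659 sinα=-0.2588 | (5,4) | tMaxX 0.8593 tMaxY 1.5068 | tΔX 1.0353 tΔY 3.8637
    t=0.8593 [x] (4,4)
    t=1.5068 [y] (4,3)
    t=1.8946 [x] (3,3)
    t=2.9298 [x] (2,3)
    t=3.9651 [x] (1,3)
    t=5.0004 [x] (0,3) — stop
  → r_3 = 5.0004
beam 4: φ=270°, α=285°
  cosα=0.2588 sinα=-0.9659 | (5,4) | tMaxX 0.6568 tMaxY 0.4038 | tΔX 3.8637 tΔY 1.0353
    t=0.4038 [y] (5,3)
    t=0.6568 [x] (6,3) — stop
  → r_4 = 0.6568

ranges = [0.1760, 0.6315, 5.0004, 0.6568]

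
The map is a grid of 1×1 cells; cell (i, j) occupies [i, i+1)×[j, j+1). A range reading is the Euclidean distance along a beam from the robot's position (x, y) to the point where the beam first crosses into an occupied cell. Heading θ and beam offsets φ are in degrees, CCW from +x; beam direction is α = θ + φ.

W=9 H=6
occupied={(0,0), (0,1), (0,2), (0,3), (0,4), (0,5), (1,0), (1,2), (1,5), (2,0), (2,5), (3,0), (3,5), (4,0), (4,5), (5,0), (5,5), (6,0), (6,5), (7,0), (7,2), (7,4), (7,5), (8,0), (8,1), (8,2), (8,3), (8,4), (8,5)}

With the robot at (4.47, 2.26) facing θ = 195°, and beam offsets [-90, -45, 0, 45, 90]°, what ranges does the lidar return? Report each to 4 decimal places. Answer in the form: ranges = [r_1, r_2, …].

beam 1: φ=-90°, α=105°
  direction (-0.2588, 0.9659); cell (4,2); t to first gridline: x 1.8159, y 0.7661 (then +3.8637 / +1.0353)
    (4,3) via y @ 0.7661
    (4,4) via y @ 1.8014
    (3,4) via x @ 1.8159
    (3,5) via y @ 2.8367  # hit
  → r_1 = 2.8367
beam 2: φ=-45°, α=150°
  direction (-0.8660, 0.5000); cell (4,2); t to first gridline: x 0.5427, y 1.4800 (then +1.1547 / +2.0000)
    (3,2) via x @ 0.5427
    (3,3) via y @ 1.4800
    (2,3) via x @ 1.6974
    (1,3) via x @ 2.8521
    (1,4) via y @ 3.4800
    (0,4) via x @ 4.0068  # hit
  → r_2 = 4.0068
beam 3: φ=0°, α=195°
  direction (-0.9659, -0.2588); cell (4,2); t to first gridline: x 0.4866, y 1.0046 (then +1.0353 / +3.8637)
    (3,2) via x @ 0.4866
    (3,1) via y @ 1.0046
    (2,1) via x @ 1.5219
    (1,1) via x @ 2.5571
    (0,1) via x @ 3.5924  # hit
  → r_3 = 3.5924
beam 4: φ=45°, α=240°
  direction (-0.5000, -0.8660); cell (4,2); t to first gridline: x 0.9400, y 0.3002 (then +2.0000 / +1.1547)
    (4,1) via y @ 0.3002
    (3,1) via x @ 0.9400
    (3,0) via y @ 1.4549  # hit
  → r_4 = 1.4549
beam 5: φ=90°, α=285°
  direction (0.2588, -0.9659); cell (4,2); t to first gridline: x 2.0478, y 0.2692 (then +3.8637 / +1.0353)
    (4,1) via y @ 0.2692
    (4,0) via y @ 1.3044  # hit
  → r_5 = 1.3044

ranges = [2.8367, 4.0068, 3.5924, 1.4549, 1.3044]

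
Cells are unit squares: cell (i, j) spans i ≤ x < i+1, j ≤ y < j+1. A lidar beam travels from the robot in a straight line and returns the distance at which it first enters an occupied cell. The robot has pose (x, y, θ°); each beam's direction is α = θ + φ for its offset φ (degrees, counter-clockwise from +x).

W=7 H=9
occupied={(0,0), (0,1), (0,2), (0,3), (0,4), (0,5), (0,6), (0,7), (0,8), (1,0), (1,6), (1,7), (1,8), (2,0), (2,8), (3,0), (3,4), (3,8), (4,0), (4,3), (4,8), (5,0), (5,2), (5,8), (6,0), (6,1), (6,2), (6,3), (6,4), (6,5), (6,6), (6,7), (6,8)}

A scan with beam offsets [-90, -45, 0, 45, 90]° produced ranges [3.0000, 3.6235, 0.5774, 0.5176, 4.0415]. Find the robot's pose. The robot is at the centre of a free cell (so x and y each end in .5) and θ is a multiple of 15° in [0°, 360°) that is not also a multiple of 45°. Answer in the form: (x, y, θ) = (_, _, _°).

The pose lattice has 30·16 = 480 candidates. Test each by forward raycasting.
  (2.5, 5.5, 195°): beam 1 = 1.9319 ≠ 3.0000 ✗
  (4.5, 4.5, 75°): beam 1 = 1.5529 ≠ 3.0000 ✗
  (4.5, 1.5, 255°): beam 1 = 3.6235 ≠ 3.0000 ✗
  (5.5, 1.5, 255°): beam 1 = 4.6587 ≠ 3.0000 ✗
  …
  (2.5, 4.5, 330°): r_1=3.0000, r_2=3.6235, r_3=0.5774, r_4=0.5176, r_5=4.0415 — all match ✓
Only this pose fits every beam.

(x, y, θ) = (2.5, 4.5, 330°)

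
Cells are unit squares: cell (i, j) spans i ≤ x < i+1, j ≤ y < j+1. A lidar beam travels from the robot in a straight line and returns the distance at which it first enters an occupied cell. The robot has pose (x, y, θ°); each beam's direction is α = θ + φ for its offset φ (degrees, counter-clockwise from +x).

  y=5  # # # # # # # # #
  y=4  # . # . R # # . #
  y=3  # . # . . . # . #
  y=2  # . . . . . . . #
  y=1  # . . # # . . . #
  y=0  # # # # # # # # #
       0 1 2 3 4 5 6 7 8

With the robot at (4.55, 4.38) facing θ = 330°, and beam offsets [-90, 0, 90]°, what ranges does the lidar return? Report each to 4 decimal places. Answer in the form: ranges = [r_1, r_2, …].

beam 1: φ=-90°, α=240°
  d=(-0.5000,-0.8660)  start (4,4)  tX=1.1000 tY=0.4388  stride 1/|dx|=2.0000 1/|dy|=1.1547
    cross y-line → (4,3), t=0.4388
    cross x-line → (3,3), t=1.1000
    cross y-line → (3,2), t=1.5935
    cross y-line → (3,1), t=2.7482 (wall)
  → r_1 = 2.7482
beam 2: φ=0°, α=330°
  d=(0.8660,-0.5000)  start (4,4)  tX=0.5196 tY=0.7600  stride 1/|dx|=1.1547 1/|dy|=2.0000
    cross x-line → (5,4), t=0.5196 (wall)
  → r_2 = 0.5196
beam 3: φ=90°, α=60°
  d=(0.5000,0.8660)  start (4,4)  tX=0.9000 tY=0.7159  stride 1/|dx|=2.0000 1/|dy|=1.1547
    cross y-line → (4,5), t=0.7159 (wall)
  → r_3 = 0.7159

ranges = [2.7482, 0.5196, 0.7159]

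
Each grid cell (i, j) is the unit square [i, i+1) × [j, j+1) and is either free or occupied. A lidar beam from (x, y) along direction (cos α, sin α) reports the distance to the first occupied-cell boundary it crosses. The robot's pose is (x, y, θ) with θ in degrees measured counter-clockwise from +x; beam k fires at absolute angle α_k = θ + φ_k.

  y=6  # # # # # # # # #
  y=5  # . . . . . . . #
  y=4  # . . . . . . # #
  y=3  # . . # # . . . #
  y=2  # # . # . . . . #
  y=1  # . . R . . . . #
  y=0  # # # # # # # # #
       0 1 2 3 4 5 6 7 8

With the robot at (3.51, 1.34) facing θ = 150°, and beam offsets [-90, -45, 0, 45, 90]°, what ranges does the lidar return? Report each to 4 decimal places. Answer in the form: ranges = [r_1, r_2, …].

ranges = [0.7621, 0.6833, 1.7436, 1.3137, 0.3926]

beam 1: φ=-90°, α=60°
  dir = (cos 60°, sin 60°) = (0.5000, 0.8660); from cell (3,1)
  next x-line at t=0.9800, next y-line at t=0.7621; Δt_x=2.0000, Δt_y=1.1547
    y: enter (3,2) at t=0.7621 ← occupied
  → r_1 = 0.7621
beam 2: φ=-45°, α=105°
  dir = (cos 105°, sin 105°) = (-0.2588, 0.9659); from cell (3,1)
  next x-line at t=1.9705, next y-line at t=0.6833; Δt_x=3.8637, Δt_y=1.0353
    y: enter (3,2) at t=0.6833 ← occupied
  → r_2 = 0.6833
beam 3: φ=0°, α=150°
  dir = (cos 150°, sin 150°) = (-0.8660, 0.5000); from cell (3,1)
  next x-line at t=0.5889, next y-line at t=1.3200; Δt_x=1.1547, Δt_y=2.0000
    x: enter (2,1) at t=0.5889
    y: enter (2,2) at t=1.3200
    x: enter (1,2) at t=1.7436 ← occupied
  → r_3 = 1.7436
beam 4: φ=45°, α=195°
  dir = (cos 195°, sin 195°) = (-0.9659, -0.2588); from cell (3,1)
  next x-line at t=0.5280, next y-line at t=1.3137; Δt_x=1.0353, Δt_y=3.8637
    x: enter (2,1) at t=0.5280
    y: enter (2,0) at t=1.3137 ← occupied
  → r_4 = 1.3137
beam 5: φ=90°, α=240°
  dir = (cos 240°, sin 240°) = (-0.5000, -0.8660); from cell (3,1)
  next x-line at t=1.0200, next y-line at t=0.3926; Δt_x=2.0000, Δt_y=1.1547
    y: enter (3,0) at t=0.3926 ← occupied
  → r_5 = 0.3926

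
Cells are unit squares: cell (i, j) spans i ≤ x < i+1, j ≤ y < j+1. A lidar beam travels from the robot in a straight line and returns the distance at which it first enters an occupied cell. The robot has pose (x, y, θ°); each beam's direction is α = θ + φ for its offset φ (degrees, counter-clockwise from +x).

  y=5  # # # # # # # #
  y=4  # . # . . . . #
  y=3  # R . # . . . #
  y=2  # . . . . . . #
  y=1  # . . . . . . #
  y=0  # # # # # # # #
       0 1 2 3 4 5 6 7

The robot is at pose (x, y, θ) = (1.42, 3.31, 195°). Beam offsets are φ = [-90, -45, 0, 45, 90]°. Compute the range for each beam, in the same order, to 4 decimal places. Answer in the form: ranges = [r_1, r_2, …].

ranges = [1.6228, 0.4850, 0.4348, 0.8400, 2.3915]

beam 1: φ=-90°, α=105°
  direction (-0.2588, 0.9659); cell (1,3); t to first gridline: x 1.6228, y 0.7143 (then +3.8637 / +1.0353)
    (1,4) via y @ 0.7143
    (0,4) via x @ 1.6228  # hit
  → r_1 = 1.6228
beam 2: φ=-45°, α=150°
  direction (-0.8660, 0.5000); cell (1,3); t to first gridline: x 0.4850, y 1.3800 (then +1.1547 / +2.0000)
    (0,3) via x @ 0.4850  # hit
  → r_2 = 0.4850
beam 3: φ=0°, α=195°
  direction (-0.9659, -0.2588); cell (1,3); t to first gridline: x 0.4348, y 1.1977 (then +1.0353 / +3.8637)
    (0,3) via x @ 0.4348  # hit
  → r_3 = 0.4348
beam 4: φ=45°, α=240°
  direction (-0.5000, -0.8660); cell (1,3); t to first gridline: x 0.8400, y 0.3580 (then +2.0000 / +1.1547)
    (1,2) via y @ 0.3580
    (0,2) via x @ 0.8400  # hit
  → r_4 = 0.8400
beam 5: φ=90°, α=285°
  direction (0.2588, -0.9659); cell (1,3); t to first gridline: x 2.2409, y 0.3209 (then +3.8637 / +1.0353)
    (1,2) via y @ 0.3209
    (1,1) via y @ 1.3562
    (2,1) via x @ 2.2409
    (2,0) via y @ 2.3915  # hit
  → r_5 = 2.3915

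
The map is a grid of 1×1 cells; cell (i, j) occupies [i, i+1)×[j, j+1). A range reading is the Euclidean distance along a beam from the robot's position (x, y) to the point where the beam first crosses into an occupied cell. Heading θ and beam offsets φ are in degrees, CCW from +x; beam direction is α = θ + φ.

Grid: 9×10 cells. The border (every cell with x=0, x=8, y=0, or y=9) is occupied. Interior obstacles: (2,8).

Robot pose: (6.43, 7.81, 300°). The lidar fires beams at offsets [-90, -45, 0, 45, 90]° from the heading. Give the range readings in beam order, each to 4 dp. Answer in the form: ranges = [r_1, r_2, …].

ranges = [6.2700, 7.0502, 3.1400, 1.6254, 1.8129]

beam 1: φ=-90°, α=210°
  direction (-0.8660, -0.5000); cell (6,7); t to first gridline: x 0.4965, y 1.6200 (then +1.1547 / +2.0000)
    (5,7) via x @ 0.4965
    (5,6) via y @ 1.6200
    (4,6) via x @ 1.6512
    (3,6) via x @ 2.8059
    (3,5) via y @ 3.6200
    (2,5) via x @ 3.9606
    (1,5) via x @ 5.1153
    (1,4) via y @ 5.6200
    (0,4) via x @ 6.2700  # hit
  → r_1 = 6.2700
beam 2: φ=-45°, α=255°
  direction (-0.2588, -0.9659); cell (6,7); t to first gridline: x 1.6614, y 0.8386 (then +3.8637 / +1.0353)
    (6,6) via y @ 0.8386
    (5,6) via x @ 1.6614
    (5,5) via y @ 1.8738
    (5,4) via y @ 2.9091
    (5,3) via y @ 3.9444
    (5,2) via y @ 4.9797
    (4,2) via x @ 5.5251
    (4,1) via y @ 6.0150
    (4,0) via y @ 7.0502  # hit
  → r_2 = 7.0502
beam 3: φ=0°, α=300°
  direction (0.5000, -0.8660); cell (6,7); t to first gridline: x 1.1400, y 0.9353 (then +2.0000 / +1.1547)
    (6,6) via y @ 0.9353
    (7,6) via x @ 1.1400
    (7,5) via y @ 2.0900
    (8,5) via x @ 3.1400  # hit
  → r_3 = 3.1400
beam 4: φ=45°, α=345°
  direction (0.9659, -0.2588); cell (6,7); t to first gridline: x 0.5901, y 3.1296 (then +1.0353 / +3.8637)
    (7,7) via x @ 0.5901
    (8,7) via x @ 1.6254  # hit
  → r_4 = 1.6254
beam 5: φ=90°, α=30°
  direction (0.8660, 0.5000); cell (6,7); t to first gridline: x 0.6582, y 0.3800 (then +1.1547 / +2.0000)
    (6,8) via y @ 0.3800
    (7,8) via x @ 0.6582
    (8,8) via x @ 1.8129  # hit
  → r_5 = 1.8129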